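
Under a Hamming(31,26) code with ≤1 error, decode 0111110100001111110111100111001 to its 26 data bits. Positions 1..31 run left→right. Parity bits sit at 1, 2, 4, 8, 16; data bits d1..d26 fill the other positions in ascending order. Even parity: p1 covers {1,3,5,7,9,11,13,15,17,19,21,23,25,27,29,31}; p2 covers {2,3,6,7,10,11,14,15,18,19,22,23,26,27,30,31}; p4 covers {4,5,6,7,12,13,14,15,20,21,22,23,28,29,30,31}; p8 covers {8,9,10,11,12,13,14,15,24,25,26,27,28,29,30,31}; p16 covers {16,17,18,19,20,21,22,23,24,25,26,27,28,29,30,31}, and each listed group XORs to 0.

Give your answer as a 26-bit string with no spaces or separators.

s1 (pos 1,3,5,7,9,11,13,15,17,19,21,23,25,27,29,31): 0⊕1⊕1⊕0⊕0⊕0⊕1⊕1⊕1⊕0⊕1⊕1⊕0⊕1⊕0⊕1 = 1
s2 (pos 2,3,6,7,10,11,14,15,18,19,22,23,26,27,30,31): 1⊕1⊕1⊕0⊕0⊕0⊕1⊕1⊕1⊕0⊕1⊕1⊕1⊕1⊕0⊕1 = 1
s4 (pos 4,5,6,7,12,13,14,15,20,21,22,23,28,29,30,31): 1⊕1⊕1⊕0⊕0⊕1⊕1⊕1⊕1⊕1⊕1⊕1⊕1⊕0⊕0⊕1 = 0
s8 (pos 8,9,10,11,12,13,14,15,24,25,26,27,28,29,30,31): 1⊕0⊕0⊕0⊕0⊕1⊕1⊕1⊕0⊕0⊕1⊕1⊕1⊕0⊕0⊕1 = 0
s16 (pos 16,17,18,19,20,21,22,23,24,25,26,27,28,29,30,31): 1⊕1⊕1⊕0⊕1⊕1⊕1⊕1⊕0⊕0⊕1⊕1⊕1⊕0⊕0⊕1 = 1
Syndrome s16…s1 = 10011 → error at position 19.
Flip position 19: 0111110100001111110111100111001 → 0111110100001111111111100111001
Read data bits from positions 3,5,6,7,9,10,11,12,13,14,15,17,18,19,20,21,22,23,24,25,26,27,28,29,30,31: 11100000111111111100111001

11100000111111111100111001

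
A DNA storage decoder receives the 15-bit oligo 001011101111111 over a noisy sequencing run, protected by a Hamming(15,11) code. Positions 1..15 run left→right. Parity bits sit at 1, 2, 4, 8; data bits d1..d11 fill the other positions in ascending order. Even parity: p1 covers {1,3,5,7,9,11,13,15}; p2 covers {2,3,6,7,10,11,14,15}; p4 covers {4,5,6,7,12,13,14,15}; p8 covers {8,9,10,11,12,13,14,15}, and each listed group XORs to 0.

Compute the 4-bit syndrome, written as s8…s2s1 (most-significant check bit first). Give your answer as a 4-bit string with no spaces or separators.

s1 (pos 1,3,5,7,9,11,13,15): 0⊕1⊕1⊕1⊕1⊕1⊕1⊕1 = 1
s2 (pos 2,3,6,7,10,11,14,15): 0⊕1⊕1⊕1⊕1⊕1⊕1⊕1 = 1
s4 (pos 4,5,6,7,12,13,14,15): 0⊕1⊕1⊕1⊕1⊕1⊕1⊕1 = 1
s8 (pos 8,9,10,11,12,13,14,15): 0⊕1⊕1⊕1⊕1⊕1⊕1⊕1 = 1
Syndrome s8…s1 = 1111 → error at position 15.

1111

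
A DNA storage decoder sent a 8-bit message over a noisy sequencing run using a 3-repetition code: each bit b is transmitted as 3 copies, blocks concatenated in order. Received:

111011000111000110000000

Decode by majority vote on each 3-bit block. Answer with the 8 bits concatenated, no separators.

Block 1 (111): 3 ones → 1
Block 2 (011): 2 ones → 1
Block 3 (000): 0 ones → 0
Block 4 (111): 3 ones → 1
Block 5 (000): 0 ones → 0
Block 6 (110): 2 ones → 1
Block 7 (000): 0 ones → 0
Block 8 (000): 0 ones → 0

11010100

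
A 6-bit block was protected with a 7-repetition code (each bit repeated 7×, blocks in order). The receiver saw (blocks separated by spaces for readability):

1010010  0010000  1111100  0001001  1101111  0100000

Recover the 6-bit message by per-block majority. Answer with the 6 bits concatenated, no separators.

001010

Block 1 (1010010): 3 ones → 0
Block 2 (0010000): 1 one → 0
Block 3 (1111100): 5 ones → 1
Block 4 (0001001): 2 ones → 0
Block 5 (1101111): 6 ones → 1
Block 6 (0100000): 1 one → 0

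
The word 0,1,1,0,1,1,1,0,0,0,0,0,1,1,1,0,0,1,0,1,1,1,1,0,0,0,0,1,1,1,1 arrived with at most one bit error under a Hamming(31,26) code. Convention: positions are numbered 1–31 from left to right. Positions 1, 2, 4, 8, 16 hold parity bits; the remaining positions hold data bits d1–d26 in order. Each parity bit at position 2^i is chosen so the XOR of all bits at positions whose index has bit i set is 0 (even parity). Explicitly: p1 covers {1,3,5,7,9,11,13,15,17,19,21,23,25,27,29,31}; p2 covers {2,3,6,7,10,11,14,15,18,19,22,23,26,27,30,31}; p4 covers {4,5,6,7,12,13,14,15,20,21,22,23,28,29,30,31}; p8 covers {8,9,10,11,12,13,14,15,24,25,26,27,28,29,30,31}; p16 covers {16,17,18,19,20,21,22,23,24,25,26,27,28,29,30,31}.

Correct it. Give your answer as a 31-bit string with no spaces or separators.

s1 (pos 1,3,5,7,9,11,13,15,17,19,21,23,25,27,29,31): 0⊕1⊕1⊕1⊕0⊕0⊕1⊕1⊕0⊕0⊕1⊕1⊕0⊕0⊕1⊕1 = 1
s2 (pos 2,3,6,7,10,11,14,15,18,19,22,23,26,27,30,31): 1⊕1⊕1⊕1⊕0⊕0⊕1⊕1⊕1⊕0⊕1⊕1⊕0⊕0⊕1⊕1 = 1
s4 (pos 4,5,6,7,12,13,14,15,20,21,22,23,28,29,30,31): 0⊕1⊕1⊕1⊕0⊕1⊕1⊕1⊕1⊕1⊕1⊕1⊕1⊕1⊕1⊕1 = 0
s8 (pos 8,9,10,11,12,13,14,15,24,25,26,27,28,29,30,31): 0⊕0⊕0⊕0⊕0⊕1⊕1⊕1⊕0⊕0⊕0⊕0⊕1⊕1⊕1⊕1 = 1
s16 (pos 16,17,18,19,20,21,22,23,24,25,26,27,28,29,30,31): 0⊕0⊕1⊕0⊕1⊕1⊕1⊕1⊕0⊕0⊕0⊕0⊕1⊕1⊕1⊕1 = 1
Syndrome s16…s1 = 11011 → error at position 27.
Flip position 27: 0110111000001110010111100001111 → 0110111000001110010111100011111

0110111000001110010111100011111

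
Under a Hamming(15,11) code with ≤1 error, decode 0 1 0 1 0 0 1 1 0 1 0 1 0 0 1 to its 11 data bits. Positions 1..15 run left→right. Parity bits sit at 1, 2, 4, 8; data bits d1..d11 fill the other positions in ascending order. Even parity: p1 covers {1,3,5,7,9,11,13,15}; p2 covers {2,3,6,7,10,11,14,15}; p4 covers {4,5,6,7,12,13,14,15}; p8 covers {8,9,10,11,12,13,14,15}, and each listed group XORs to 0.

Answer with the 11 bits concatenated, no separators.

s1 (pos 1,3,5,7,9,11,13,15): 0⊕0⊕0⊕1⊕0⊕0⊕0⊕1 = 0
s2 (pos 2,3,6,7,10,11,14,15): 1⊕0⊕0⊕1⊕1⊕0⊕0⊕1 = 0
s4 (pos 4,5,6,7,12,13,14,15): 1⊕0⊕0⊕1⊕1⊕0⊕0⊕1 = 0
s8 (pos 8,9,10,11,12,13,14,15): 1⊕0⊕1⊕0⊕1⊕0⊕0⊕1 = 0
Syndrome s8…s1 = 0000 → no error.
Read data bits from positions 3,5,6,7,9,10,11,12,13,14,15: 00010101001

00010101001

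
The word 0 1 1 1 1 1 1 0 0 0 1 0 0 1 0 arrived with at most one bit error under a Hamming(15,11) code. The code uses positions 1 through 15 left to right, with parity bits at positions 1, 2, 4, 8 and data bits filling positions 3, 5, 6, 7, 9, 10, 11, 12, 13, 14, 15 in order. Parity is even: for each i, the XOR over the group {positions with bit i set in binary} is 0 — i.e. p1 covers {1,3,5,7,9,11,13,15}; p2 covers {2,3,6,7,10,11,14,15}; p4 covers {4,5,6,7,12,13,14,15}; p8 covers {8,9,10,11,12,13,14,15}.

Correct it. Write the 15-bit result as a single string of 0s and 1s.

011011100010010

s1 (pos 1,3,5,7,9,11,13,15): 0⊕1⊕1⊕1⊕0⊕1⊕0⊕0 = 0
s2 (pos 2,3,6,7,10,11,14,15): 1⊕1⊕1⊕1⊕0⊕1⊕1⊕0 = 0
s4 (pos 4,5,6,7,12,13,14,15): 1⊕1⊕1⊕1⊕0⊕0⊕1⊕0 = 1
s8 (pos 8,9,10,11,12,13,14,15): 0⊕0⊕0⊕1⊕0⊕0⊕1⊕0 = 0
Syndrome s8…s1 = 0100 → error at position 4.
Flip position 4: 011111100010010 → 011011100010010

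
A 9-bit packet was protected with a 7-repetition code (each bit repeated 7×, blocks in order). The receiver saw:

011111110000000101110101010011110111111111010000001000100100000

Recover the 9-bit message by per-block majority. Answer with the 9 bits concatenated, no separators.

Block 1 (0111111): 6 ones → 1
Block 2 (1000000): 1 one → 0
Block 3 (0101110): 4 ones → 1
Block 4 (1010100): 3 ones → 0
Block 5 (1111011): 6 ones → 1
Block 6 (1111111): 7 ones → 1
Block 7 (0100000): 1 one → 0
Block 8 (0100010): 2 ones → 0
Block 9 (0100000): 1 one → 0

101011000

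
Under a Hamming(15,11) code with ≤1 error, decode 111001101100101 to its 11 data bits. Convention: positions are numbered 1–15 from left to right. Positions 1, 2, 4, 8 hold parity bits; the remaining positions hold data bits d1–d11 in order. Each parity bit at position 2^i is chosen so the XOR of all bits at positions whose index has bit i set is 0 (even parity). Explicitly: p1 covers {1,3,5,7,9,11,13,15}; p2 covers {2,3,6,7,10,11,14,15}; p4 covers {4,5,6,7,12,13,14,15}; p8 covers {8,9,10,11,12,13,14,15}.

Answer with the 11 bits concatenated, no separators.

s1 (pos 1,3,5,7,9,11,13,15): 1⊕1⊕0⊕1⊕1⊕0⊕1⊕1 = 0
s2 (pos 2,3,6,7,10,11,14,15): 1⊕1⊕1⊕1⊕1⊕0⊕0⊕1 = 0
s4 (pos 4,5,6,7,12,13,14,15): 0⊕0⊕1⊕1⊕0⊕1⊕0⊕1 = 0
s8 (pos 8,9,10,11,12,13,14,15): 0⊕1⊕1⊕0⊕0⊕1⊕0⊕1 = 0
Syndrome s8…s1 = 0000 → no error.
Read data bits from positions 3,5,6,7,9,10,11,12,13,14,15: 10111100101

10111100101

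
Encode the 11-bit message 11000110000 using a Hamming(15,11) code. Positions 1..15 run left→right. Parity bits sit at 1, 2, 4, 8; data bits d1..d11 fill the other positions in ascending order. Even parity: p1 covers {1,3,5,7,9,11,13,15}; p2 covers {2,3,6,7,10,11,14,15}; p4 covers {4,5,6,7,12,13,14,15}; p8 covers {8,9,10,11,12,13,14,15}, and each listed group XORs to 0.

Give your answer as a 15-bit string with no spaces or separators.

111110000110000

Place data at non-parity positions: p1 p2 1 p4 1 0 0 p8 0 1 1 0 0 0 0
p1 (pos 1,3,5,7,9,11,13,15): XOR of data positions = 1⊕1⊕0⊕0⊕1⊕0⊕0 = 1
p2 (pos 2,3,6,7,10,11,14,15): XOR of data positions = 1⊕0⊕0⊕1⊕1⊕0⊕0 = 1
p4 (pos 4,5,6,7,12,13,14,15): XOR of data positions = 1⊕0⊕0⊕0⊕0⊕0⊕0 = 1
p8 (pos 8,9,10,11,12,13,14,15): XOR of data positions = 0⊕1⊕1⊕0⊕0⊕0⊕0 = 0
Codeword: 111110000110000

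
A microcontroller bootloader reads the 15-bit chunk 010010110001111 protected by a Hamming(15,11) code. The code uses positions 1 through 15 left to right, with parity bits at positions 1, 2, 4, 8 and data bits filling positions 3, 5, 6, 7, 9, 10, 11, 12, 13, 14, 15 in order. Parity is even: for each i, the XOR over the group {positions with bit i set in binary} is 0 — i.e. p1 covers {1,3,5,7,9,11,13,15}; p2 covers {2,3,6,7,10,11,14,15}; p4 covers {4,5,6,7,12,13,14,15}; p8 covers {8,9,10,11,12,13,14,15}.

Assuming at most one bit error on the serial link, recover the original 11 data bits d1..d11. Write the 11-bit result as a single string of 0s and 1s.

01010001111

s1 (pos 1,3,5,7,9,11,13,15): 0⊕0⊕1⊕1⊕0⊕0⊕1⊕1 = 0
s2 (pos 2,3,6,7,10,11,14,15): 1⊕0⊕0⊕1⊕0⊕0⊕1⊕1 = 0
s4 (pos 4,5,6,7,12,13,14,15): 0⊕1⊕0⊕1⊕1⊕1⊕1⊕1 = 0
s8 (pos 8,9,10,11,12,13,14,15): 1⊕0⊕0⊕0⊕1⊕1⊕1⊕1 = 1
Syndrome s8…s1 = 1000 → error at position 8.
Flip position 8: 010010110001111 → 010010100001111
Read data bits from positions 3,5,6,7,9,10,11,12,13,14,15: 01010001111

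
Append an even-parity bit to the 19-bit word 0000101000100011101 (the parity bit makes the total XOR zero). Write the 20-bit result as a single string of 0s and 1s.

XOR of the 19 data bits: 0⊕0⊕0⊕0⊕1⊕0⊕1⊕0⊕0⊕0⊕1⊕0⊕0⊕0⊕1⊕1⊕1⊕0⊕1 = 1
Parity bit = 1 (so all 20 bits XOR to 0).

00001010001000111011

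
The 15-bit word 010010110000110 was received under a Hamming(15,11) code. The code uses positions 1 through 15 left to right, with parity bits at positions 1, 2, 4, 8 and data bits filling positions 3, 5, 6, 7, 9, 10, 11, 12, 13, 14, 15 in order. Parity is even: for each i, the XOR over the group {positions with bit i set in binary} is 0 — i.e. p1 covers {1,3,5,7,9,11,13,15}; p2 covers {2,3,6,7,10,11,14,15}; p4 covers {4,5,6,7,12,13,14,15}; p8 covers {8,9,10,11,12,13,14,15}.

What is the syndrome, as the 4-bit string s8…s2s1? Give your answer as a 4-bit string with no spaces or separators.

1011

s1 (pos 1,3,5,7,9,11,13,15): 0⊕0⊕1⊕1⊕0⊕0⊕1⊕0 = 1
s2 (pos 2,3,6,7,10,11,14,15): 1⊕0⊕0⊕1⊕0⊕0⊕1⊕0 = 1
s4 (pos 4,5,6,7,12,13,14,15): 0⊕1⊕0⊕1⊕0⊕1⊕1⊕0 = 0
s8 (pos 8,9,10,11,12,13,14,15): 1⊕0⊕0⊕0⊕0⊕1⊕1⊕0 = 1
Syndrome s8…s1 = 1011 → error at position 11.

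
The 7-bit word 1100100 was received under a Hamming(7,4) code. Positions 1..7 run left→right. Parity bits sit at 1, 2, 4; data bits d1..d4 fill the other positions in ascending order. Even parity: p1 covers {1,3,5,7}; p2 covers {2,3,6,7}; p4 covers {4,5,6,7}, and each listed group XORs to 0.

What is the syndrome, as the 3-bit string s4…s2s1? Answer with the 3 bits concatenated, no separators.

110

s1 (pos 1,3,5,7): 1⊕0⊕1⊕0 = 0
s2 (pos 2,3,6,7): 1⊕0⊕0⊕0 = 1
s4 (pos 4,5,6,7): 0⊕1⊕0⊕0 = 1
Syndrome s4…s1 = 110 → error at position 6.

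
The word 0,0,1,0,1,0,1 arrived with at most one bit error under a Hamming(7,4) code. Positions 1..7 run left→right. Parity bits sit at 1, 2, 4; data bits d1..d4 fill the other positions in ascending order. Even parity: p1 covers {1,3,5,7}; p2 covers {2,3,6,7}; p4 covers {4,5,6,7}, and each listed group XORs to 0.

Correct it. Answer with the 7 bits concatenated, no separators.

s1 (pos 1,3,5,7): 0⊕1⊕1⊕1 = 1
s2 (pos 2,3,6,7): 0⊕1⊕0⊕1 = 0
s4 (pos 4,5,6,7): 0⊕1⊕0⊕1 = 0
Syndrome s4…s1 = 001 → error at position 1.
Flip position 1: 0010101 → 1010101

1010101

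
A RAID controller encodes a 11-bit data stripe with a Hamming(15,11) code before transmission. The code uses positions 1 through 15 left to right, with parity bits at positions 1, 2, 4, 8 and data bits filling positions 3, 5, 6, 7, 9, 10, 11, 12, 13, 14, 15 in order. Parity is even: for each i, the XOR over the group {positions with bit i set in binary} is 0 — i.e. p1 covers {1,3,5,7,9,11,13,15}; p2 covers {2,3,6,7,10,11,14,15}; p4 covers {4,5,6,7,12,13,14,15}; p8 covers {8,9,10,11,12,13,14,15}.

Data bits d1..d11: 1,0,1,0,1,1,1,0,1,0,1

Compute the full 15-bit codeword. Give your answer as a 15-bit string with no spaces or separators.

Place data at non-parity positions: p1 p2 1 p4 0 1 0 p8 1 1 1 0 1 0 1
p1 (pos 1,3,5,7,9,11,13,15): XOR of data positions = 1⊕0⊕0⊕1⊕1⊕1⊕1 = 1
p2 (pos 2,3,6,7,10,11,14,15): XOR of data positions = 1⊕1⊕0⊕1⊕1⊕0⊕1 = 1
p4 (pos 4,5,6,7,12,13,14,15): XOR of data positions = 0⊕1⊕0⊕0⊕1⊕0⊕1 = 1
p8 (pos 8,9,10,11,12,13,14,15): XOR of data positions = 1⊕1⊕1⊕0⊕1⊕0⊕1 = 1
Codeword: 111101011110101

111101011110101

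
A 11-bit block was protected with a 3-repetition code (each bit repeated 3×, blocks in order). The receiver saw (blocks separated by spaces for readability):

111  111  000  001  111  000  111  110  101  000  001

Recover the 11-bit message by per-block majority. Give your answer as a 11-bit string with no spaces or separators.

11001011100

Block 1 (111): 3 ones → 1
Block 2 (111): 3 ones → 1
Block 3 (000): 0 ones → 0
Block 4 (001): 1 one → 0
Block 5 (111): 3 ones → 1
Block 6 (000): 0 ones → 0
Block 7 (111): 3 ones → 1
Block 8 (110): 2 ones → 1
Block 9 (101): 2 ones → 1
Block 10 (000): 0 ones → 0
Block 11 (001): 1 one → 0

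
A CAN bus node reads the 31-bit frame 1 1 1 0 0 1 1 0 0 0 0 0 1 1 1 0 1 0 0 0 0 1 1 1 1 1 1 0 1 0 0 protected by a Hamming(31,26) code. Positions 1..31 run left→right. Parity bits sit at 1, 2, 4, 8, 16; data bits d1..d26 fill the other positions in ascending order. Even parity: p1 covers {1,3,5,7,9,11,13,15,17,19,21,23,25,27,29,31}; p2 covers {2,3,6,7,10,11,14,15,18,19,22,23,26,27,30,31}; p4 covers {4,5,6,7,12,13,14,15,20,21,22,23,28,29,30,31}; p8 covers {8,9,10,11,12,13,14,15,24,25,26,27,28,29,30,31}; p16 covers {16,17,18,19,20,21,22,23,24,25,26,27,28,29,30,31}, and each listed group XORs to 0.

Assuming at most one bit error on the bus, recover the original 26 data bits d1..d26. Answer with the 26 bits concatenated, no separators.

s1 (pos 1,3,5,7,9,11,13,15,17,19,21,23,25,27,29,31): 1⊕1⊕0⊕1⊕0⊕0⊕1⊕1⊕1⊕0⊕0⊕1⊕1⊕1⊕1⊕0 = 0
s2 (pos 2,3,6,7,10,11,14,15,18,19,22,23,26,27,30,31): 1⊕1⊕1⊕1⊕0⊕0⊕1⊕1⊕0⊕0⊕1⊕1⊕1⊕1⊕0⊕0 = 0
s4 (pos 4,5,6,7,12,13,14,15,20,21,22,23,28,29,30,31): 0⊕0⊕1⊕1⊕0⊕1⊕1⊕1⊕0⊕0⊕1⊕1⊕0⊕1⊕0⊕0 = 0
s8 (pos 8,9,10,11,12,13,14,15,24,25,26,27,28,29,30,31): 0⊕0⊕0⊕0⊕0⊕1⊕1⊕1⊕1⊕1⊕1⊕1⊕0⊕1⊕0⊕0 = 0
s16 (pos 16,17,18,19,20,21,22,23,24,25,26,27,28,29,30,31): 0⊕1⊕0⊕0⊕0⊕0⊕1⊕1⊕1⊕1⊕1⊕1⊕0⊕1⊕0⊕0 = 0
Syndrome s16…s1 = 00000 → no error.
Read data bits from positions 3,5,6,7,9,10,11,12,13,14,15,17,18,19,20,21,22,23,24,25,26,27,28,29,30,31: 10110000111100001111110100

10110000111100001111110100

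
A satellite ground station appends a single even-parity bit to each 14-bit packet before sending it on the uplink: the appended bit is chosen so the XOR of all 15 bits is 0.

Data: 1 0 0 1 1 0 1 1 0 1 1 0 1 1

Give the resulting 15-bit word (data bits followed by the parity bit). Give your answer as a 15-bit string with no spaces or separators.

100110110110111

XOR of the 14 data bits: 1⊕0⊕0⊕1⊕1⊕0⊕1⊕1⊕0⊕1⊕1⊕0⊕1⊕1 = 1
Parity bit = 1 (so all 15 bits XOR to 0).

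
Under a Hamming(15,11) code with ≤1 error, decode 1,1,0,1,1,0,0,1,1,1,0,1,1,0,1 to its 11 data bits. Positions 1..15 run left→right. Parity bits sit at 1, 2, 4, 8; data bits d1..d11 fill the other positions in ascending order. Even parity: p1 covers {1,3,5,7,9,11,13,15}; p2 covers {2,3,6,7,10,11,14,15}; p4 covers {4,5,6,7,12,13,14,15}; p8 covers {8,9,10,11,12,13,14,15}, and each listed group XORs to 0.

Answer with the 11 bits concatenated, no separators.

s1 (pos 1,3,5,7,9,11,13,15): 1⊕0⊕1⊕0⊕1⊕0⊕1⊕1 = 1
s2 (pos 2,3,6,7,10,11,14,15): 1⊕0⊕0⊕0⊕1⊕0⊕0⊕1 = 1
s4 (pos 4,5,6,7,12,13,14,15): 1⊕1⊕0⊕0⊕1⊕1⊕0⊕1 = 1
s8 (pos 8,9,10,11,12,13,14,15): 1⊕1⊕1⊕0⊕1⊕1⊕0⊕1 = 0
Syndrome s8…s1 = 0111 → error at position 7.
Flip position 7: 110110011101101 → 110110111101101
Read data bits from positions 3,5,6,7,9,10,11,12,13,14,15: 01011101101

01011101101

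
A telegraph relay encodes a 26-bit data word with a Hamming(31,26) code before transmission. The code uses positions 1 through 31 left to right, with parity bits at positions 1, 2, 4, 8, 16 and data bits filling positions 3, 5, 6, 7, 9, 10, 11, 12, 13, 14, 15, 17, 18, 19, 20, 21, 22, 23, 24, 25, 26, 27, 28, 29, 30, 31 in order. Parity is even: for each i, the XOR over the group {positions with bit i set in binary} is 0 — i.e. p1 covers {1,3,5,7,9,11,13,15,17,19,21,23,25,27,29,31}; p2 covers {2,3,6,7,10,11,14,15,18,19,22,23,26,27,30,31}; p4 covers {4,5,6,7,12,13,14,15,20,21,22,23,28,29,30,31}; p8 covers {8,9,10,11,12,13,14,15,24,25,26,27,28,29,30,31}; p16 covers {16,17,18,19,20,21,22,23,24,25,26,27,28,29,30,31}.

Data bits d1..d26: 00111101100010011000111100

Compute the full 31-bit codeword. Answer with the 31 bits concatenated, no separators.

Place data at non-parity positions: p1 p2 0 p4 0 1 1 p8 1 1 0 1 1 0 0 p16 0 1 0 0 1 1 0 0 0 1 1 1 1 0 0
p1 (pos 1,3,5,7,9,11,13,15,17,19,21,23,25,27,29,31): XOR of data positions = 0⊕0⊕1⊕1⊕0⊕1⊕0⊕0⊕0⊕1⊕0⊕0⊕1⊕1⊕0 = 0
p2 (pos 2,3,6,7,10,11,14,15,18,19,22,23,26,27,30,31): XOR of data positions = 0⊕1⊕1⊕1⊕0⊕0⊕0⊕1⊕0⊕1⊕0⊕1⊕1⊕0⊕0 = 1
p4 (pos 4,5,6,7,12,13,14,15,20,21,22,23,28,29,30,31): XOR of data positions = 0⊕1⊕1⊕1⊕1⊕0⊕0⊕0⊕1⊕1⊕0⊕1⊕1⊕0⊕0 = 0
p8 (pos 8,9,10,11,12,13,14,15,24,25,26,27,28,29,30,31): XOR of data positions = 1⊕1⊕0⊕1⊕1⊕0⊕0⊕0⊕0⊕1⊕1⊕1⊕1⊕0⊕0 = 0
p16 (pos 16,17,18,19,20,21,22,23,24,25,26,27,28,29,30,31): XOR of data positions = 0⊕1⊕0⊕0⊕1⊕1⊕0⊕0⊕0⊕1⊕1⊕1⊕1⊕0⊕0 = 1
Codeword: 0100011011011001010011000111100

0100011011011001010011000111100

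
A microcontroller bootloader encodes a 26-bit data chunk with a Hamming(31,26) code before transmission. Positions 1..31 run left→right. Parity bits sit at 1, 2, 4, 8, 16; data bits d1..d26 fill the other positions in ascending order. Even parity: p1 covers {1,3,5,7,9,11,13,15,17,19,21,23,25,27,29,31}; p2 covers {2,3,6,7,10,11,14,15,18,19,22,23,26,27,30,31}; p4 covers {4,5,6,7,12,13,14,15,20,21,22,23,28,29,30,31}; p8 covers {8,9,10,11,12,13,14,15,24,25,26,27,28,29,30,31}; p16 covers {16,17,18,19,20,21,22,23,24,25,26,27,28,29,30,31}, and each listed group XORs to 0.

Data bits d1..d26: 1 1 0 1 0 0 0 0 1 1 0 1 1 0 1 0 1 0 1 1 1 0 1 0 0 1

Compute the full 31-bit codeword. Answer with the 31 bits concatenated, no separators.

1110101100001101110101011101001

Place data at non-parity positions: p1 p2 1 p4 1 0 1 p8 0 0 0 0 1 1 0 p16 1 1 0 1 0 1 0 1 1 1 0 1 0 0 1
p1 (pos 1,3,5,7,9,11,13,15,17,19,21,23,25,27,29,31): XOR of data positions = 1⊕1⊕1⊕0⊕0⊕1⊕0⊕1⊕0⊕0⊕0⊕1⊕0⊕0⊕1 = 1
p2 (pos 2,3,6,7,10,11,14,15,18,19,22,23,26,27,30,31): XOR of data positions = 1⊕0⊕1⊕0⊕0⊕1⊕0⊕1⊕0⊕1⊕0⊕1⊕0⊕0⊕1 = 1
p4 (pos 4,5,6,7,12,13,14,15,20,21,22,23,28,29,30,31): XOR of data positions = 1⊕0⊕1⊕0⊕1⊕1⊕0⊕1⊕0⊕1⊕0⊕1⊕0⊕0⊕1 = 0
p8 (pos 8,9,10,11,12,13,14,15,24,25,26,27,28,29,30,31): XOR of data positions = 0⊕0⊕0⊕0⊕1⊕1⊕0⊕1⊕1⊕1⊕0⊕1⊕0⊕0⊕1 = 1
p16 (pos 16,17,18,19,20,21,22,23,24,25,26,27,28,29,30,31): XOR of data positions = 1⊕1⊕0⊕1⊕0⊕1⊕0⊕1⊕1⊕1⊕0⊕1⊕0⊕0⊕1 = 1
Codeword: 1110101100001101110101011101001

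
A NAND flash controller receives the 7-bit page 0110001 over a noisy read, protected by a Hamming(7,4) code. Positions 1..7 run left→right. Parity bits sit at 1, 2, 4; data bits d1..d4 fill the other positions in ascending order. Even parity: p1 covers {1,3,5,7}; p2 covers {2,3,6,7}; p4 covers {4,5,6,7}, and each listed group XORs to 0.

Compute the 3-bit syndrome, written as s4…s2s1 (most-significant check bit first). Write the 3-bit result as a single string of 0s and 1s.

s1 (pos 1,3,5,7): 0⊕1⊕0⊕1 = 0
s2 (pos 2,3,6,7): 1⊕1⊕0⊕1 = 1
s4 (pos 4,5,6,7): 0⊕0⊕0⊕1 = 1
Syndrome s4…s1 = 110 → error at position 6.

110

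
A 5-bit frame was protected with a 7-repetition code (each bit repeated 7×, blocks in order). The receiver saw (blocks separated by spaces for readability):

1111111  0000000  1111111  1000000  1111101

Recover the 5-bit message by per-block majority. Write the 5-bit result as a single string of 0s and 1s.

Block 1 (1111111): 7 ones → 1
Block 2 (0000000): 0 ones → 0
Block 3 (1111111): 7 ones → 1
Block 4 (1000000): 1 one → 0
Block 5 (1111101): 6 ones → 1

10101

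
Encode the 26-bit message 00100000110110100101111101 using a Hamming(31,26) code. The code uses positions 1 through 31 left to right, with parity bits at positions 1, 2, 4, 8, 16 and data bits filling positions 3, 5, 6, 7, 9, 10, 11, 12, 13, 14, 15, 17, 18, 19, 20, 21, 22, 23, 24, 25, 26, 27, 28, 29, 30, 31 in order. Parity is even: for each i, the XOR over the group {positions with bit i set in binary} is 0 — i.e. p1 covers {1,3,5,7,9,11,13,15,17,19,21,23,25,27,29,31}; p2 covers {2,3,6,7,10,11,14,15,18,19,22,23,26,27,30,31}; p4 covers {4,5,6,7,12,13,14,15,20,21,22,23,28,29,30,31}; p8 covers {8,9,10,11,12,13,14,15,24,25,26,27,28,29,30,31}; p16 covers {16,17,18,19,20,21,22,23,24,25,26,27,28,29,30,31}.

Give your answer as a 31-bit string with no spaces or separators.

Place data at non-parity positions: p1 p2 0 p4 0 1 0 p8 0 0 0 0 1 1 0 p16 1 1 0 1 0 0 1 0 1 1 1 1 1 0 1
p1 (pos 1,3,5,7,9,11,13,15,17,19,21,23,25,27,29,31): XOR of data positions = 0⊕0⊕0⊕0⊕0⊕1⊕0⊕1⊕0⊕0⊕1⊕1⊕1⊕1⊕1 = 1
p2 (pos 2,3,6,7,10,11,14,15,18,19,22,23,26,27,30,31): XOR of data positions = 0⊕1⊕0⊕0⊕0⊕1⊕0⊕1⊕0⊕0⊕1⊕1⊕1⊕0⊕1 = 1
p4 (pos 4,5,6,7,12,13,14,15,20,21,22,23,28,29,30,31): XOR of data positions = 0⊕1⊕0⊕0⊕1⊕1⊕0⊕1⊕0⊕0⊕1⊕1⊕1⊕0⊕1 = 0
p8 (pos 8,9,10,11,12,13,14,15,24,25,26,27,28,29,30,31): XOR of data positions = 0⊕0⊕0⊕0⊕1⊕1⊕0⊕0⊕1⊕1⊕1⊕1⊕1⊕0⊕1 = 0
p16 (pos 16,17,18,19,20,21,22,23,24,25,26,27,28,29,30,31): XOR of data positions = 1⊕1⊕0⊕1⊕0⊕0⊕1⊕0⊕1⊕1⊕1⊕1⊕1⊕0⊕1 = 0
Codeword: 1100010000001100110100101111101

1100010000001100110100101111101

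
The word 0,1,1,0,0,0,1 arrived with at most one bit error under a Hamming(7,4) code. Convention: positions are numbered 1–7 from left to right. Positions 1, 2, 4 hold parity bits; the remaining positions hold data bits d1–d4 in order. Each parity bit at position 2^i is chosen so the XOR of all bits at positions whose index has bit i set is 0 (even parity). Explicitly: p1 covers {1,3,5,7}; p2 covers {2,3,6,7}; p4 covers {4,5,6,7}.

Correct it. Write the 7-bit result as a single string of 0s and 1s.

s1 (pos 1,3,5,7): 0⊕1⊕0⊕1 = 0
s2 (pos 2,3,6,7): 1⊕1⊕0⊕1 = 1
s4 (pos 4,5,6,7): 0⊕0⊕0⊕1 = 1
Syndrome s4…s1 = 110 → error at position 6.
Flip position 6: 0110001 → 0110011

0110011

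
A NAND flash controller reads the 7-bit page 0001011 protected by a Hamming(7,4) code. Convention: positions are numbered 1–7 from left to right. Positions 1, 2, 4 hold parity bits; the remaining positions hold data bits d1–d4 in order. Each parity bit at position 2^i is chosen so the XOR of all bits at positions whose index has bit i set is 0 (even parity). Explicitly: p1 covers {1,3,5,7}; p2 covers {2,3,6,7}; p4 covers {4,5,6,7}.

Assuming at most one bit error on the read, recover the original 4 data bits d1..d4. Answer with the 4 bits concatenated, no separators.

0111

s1 (pos 1,3,5,7): 0⊕0⊕0⊕1 = 1
s2 (pos 2,3,6,7): 0⊕0⊕1⊕1 = 0
s4 (pos 4,5,6,7): 1⊕0⊕1⊕1 = 1
Syndrome s4…s1 = 101 → error at position 5.
Flip position 5: 0001011 → 0001111
Read data bits from positions 3,5,6,7: 0111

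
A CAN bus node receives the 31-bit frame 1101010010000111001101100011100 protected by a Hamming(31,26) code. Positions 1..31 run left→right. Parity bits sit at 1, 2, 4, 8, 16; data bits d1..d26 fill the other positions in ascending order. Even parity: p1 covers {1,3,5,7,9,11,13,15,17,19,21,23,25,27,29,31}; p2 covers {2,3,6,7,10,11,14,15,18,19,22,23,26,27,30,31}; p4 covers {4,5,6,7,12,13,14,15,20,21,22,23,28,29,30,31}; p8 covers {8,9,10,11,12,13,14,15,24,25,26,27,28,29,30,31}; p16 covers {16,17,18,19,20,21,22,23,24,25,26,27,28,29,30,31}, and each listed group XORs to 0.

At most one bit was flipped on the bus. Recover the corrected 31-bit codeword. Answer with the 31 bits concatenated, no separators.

1101110010000111001101100011100

s1 (pos 1,3,5,7,9,11,13,15,17,19,21,23,25,27,29,31): 1⊕0⊕0⊕0⊕1⊕0⊕0⊕1⊕0⊕1⊕0⊕1⊕0⊕1⊕1⊕0 = 1
s2 (pos 2,3,6,7,10,11,14,15,18,19,22,23,26,27,30,31): 1⊕0⊕1⊕0⊕0⊕0⊕1⊕1⊕0⊕1⊕1⊕1⊕0⊕1⊕0⊕0 = 0
s4 (pos 4,5,6,7,12,13,14,15,20,21,22,23,28,29,30,31): 1⊕0⊕1⊕0⊕0⊕0⊕1⊕1⊕1⊕0⊕1⊕1⊕1⊕1⊕0⊕0 = 1
s8 (pos 8,9,10,11,12,13,14,15,24,25,26,27,28,29,30,31): 0⊕1⊕0⊕0⊕0⊕0⊕1⊕1⊕0⊕0⊕0⊕1⊕1⊕1⊕0⊕0 = 0
s16 (pos 16,17,18,19,20,21,22,23,24,25,26,27,28,29,30,31): 1⊕0⊕0⊕1⊕1⊕0⊕1⊕1⊕0⊕0⊕0⊕1⊕1⊕1⊕0⊕0 = 0
Syndrome s16…s1 = 00101 → error at position 5.
Flip position 5: 1101010010000111001101100011100 → 1101110010000111001101100011100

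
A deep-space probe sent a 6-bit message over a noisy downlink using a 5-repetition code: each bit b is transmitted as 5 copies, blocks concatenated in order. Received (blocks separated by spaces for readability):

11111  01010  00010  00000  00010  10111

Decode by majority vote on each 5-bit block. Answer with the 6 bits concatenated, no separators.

Block 1 (11111): 5 ones → 1
Block 2 (01010): 2 ones → 0
Block 3 (00010): 1 one → 0
Block 4 (00000): 0 ones → 0
Block 5 (00010): 1 one → 0
Block 6 (10111): 4 ones → 1

100001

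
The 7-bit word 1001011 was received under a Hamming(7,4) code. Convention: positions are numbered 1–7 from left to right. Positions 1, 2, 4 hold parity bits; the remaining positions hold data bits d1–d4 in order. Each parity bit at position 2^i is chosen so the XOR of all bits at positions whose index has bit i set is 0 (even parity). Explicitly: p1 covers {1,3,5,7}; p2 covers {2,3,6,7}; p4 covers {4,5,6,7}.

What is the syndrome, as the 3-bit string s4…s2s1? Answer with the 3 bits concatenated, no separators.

100

s1 (pos 1,3,5,7): 1⊕0⊕0⊕1 = 0
s2 (pos 2,3,6,7): 0⊕0⊕1⊕1 = 0
s4 (pos 4,5,6,7): 1⊕0⊕1⊕1 = 1
Syndrome s4…s1 = 100 → error at position 4.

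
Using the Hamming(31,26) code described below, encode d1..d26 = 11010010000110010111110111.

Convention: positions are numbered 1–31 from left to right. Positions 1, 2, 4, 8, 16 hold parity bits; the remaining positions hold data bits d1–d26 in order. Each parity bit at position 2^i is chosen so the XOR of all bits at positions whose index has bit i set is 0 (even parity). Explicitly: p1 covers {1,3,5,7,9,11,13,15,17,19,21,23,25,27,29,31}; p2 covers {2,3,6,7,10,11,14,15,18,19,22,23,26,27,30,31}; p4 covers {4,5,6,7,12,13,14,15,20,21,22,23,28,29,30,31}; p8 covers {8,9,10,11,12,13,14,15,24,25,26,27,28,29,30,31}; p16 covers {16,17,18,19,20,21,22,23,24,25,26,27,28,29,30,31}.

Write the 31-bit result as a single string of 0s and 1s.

1111101000100001110010111110111

Place data at non-parity positions: p1 p2 1 p4 1 0 1 p8 0 0 1 0 0 0 0 p16 1 1 0 0 1 0 1 1 1 1 1 0 1 1 1
p1 (pos 1,3,5,7,9,11,13,15,17,19,21,23,25,27,29,31): XOR of data positions = 1⊕1⊕1⊕0⊕1⊕0⊕0⊕1⊕0⊕1⊕1⊕1⊕1⊕1⊕1 = 1
p2 (pos 2,3,6,7,10,11,14,15,18,19,22,23,26,27,30,31): XOR of data positions = 1⊕0⊕1⊕0⊕1⊕0⊕0⊕1⊕0⊕0⊕1⊕1⊕1⊕1⊕1 = 1
p4 (pos 4,5,6,7,12,13,14,15,20,21,22,23,28,29,30,31): XOR of data positions = 1⊕0⊕1⊕0⊕0⊕0⊕0⊕0⊕1⊕0⊕1⊕0⊕1⊕1⊕1 = 1
p8 (pos 8,9,10,11,12,13,14,15,24,25,26,27,28,29,30,31): XOR of data positions = 0⊕0⊕1⊕0⊕0⊕0⊕0⊕1⊕1⊕1⊕1⊕0⊕1⊕1⊕1 = 0
p16 (pos 16,17,18,19,20,21,22,23,24,25,26,27,28,29,30,31): XOR of data positions = 1⊕1⊕0⊕0⊕1⊕0⊕1⊕1⊕1⊕1⊕1⊕0⊕1⊕1⊕1 = 1
Codeword: 1111101000100001110010111110111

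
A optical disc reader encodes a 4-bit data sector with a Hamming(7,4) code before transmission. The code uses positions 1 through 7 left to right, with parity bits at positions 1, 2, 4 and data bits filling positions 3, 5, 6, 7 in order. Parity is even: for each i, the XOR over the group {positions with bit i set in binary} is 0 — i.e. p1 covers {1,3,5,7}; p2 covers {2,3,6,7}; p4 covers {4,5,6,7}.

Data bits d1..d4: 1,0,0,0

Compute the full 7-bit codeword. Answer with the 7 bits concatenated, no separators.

Place data at non-parity positions: p1 p2 1 p4 0 0 0
p1 (pos 1,3,5,7): XOR of data positions = 1⊕0⊕0 = 1
p2 (pos 2,3,6,7): XOR of data positions = 1⊕0⊕0 = 1
p4 (pos 4,5,6,7): XOR of data positions = 0⊕0⊕0 = 0
Codeword: 1110000

1110000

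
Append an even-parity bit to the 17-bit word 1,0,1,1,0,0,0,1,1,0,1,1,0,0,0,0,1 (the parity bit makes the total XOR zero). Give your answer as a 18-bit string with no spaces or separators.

XOR of the 17 data bits: 1⊕0⊕1⊕1⊕0⊕0⊕0⊕1⊕1⊕0⊕1⊕1⊕0⊕0⊕0⊕0⊕1 = 0
Parity bit = 0 (so all 18 bits XOR to 0).

101100011011000010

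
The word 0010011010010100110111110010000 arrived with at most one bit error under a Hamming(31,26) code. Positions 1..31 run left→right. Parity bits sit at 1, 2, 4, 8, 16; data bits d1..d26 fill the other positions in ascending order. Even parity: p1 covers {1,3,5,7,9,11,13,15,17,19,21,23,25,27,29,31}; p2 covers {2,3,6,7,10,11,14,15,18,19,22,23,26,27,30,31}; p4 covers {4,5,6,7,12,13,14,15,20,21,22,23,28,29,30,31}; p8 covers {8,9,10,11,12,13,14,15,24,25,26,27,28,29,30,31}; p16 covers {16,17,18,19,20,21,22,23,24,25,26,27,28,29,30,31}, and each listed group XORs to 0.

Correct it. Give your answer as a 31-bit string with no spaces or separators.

s1 (pos 1,3,5,7,9,11,13,15,17,19,21,23,25,27,29,31): 0⊕1⊕0⊕1⊕1⊕0⊕0⊕0⊕1⊕0⊕1⊕1⊕0⊕1⊕0⊕0 = 1
s2 (pos 2,3,6,7,10,11,14,15,18,19,22,23,26,27,30,31): 0⊕1⊕1⊕1⊕0⊕0⊕1⊕0⊕1⊕0⊕1⊕1⊕0⊕1⊕0⊕0 = 0
s4 (pos 4,5,6,7,12,13,14,15,20,21,22,23,28,29,30,31): 0⊕0⊕1⊕1⊕1⊕0⊕1⊕0⊕1⊕1⊕1⊕1⊕0⊕0⊕0⊕0 = 0
s8 (pos 8,9,10,11,12,13,14,15,24,25,26,27,28,29,30,31): 0⊕1⊕0⊕0⊕1⊕0⊕1⊕0⊕1⊕0⊕0⊕1⊕0⊕0⊕0⊕0 = 1
s16 (pos 16,17,18,19,20,21,22,23,24,25,26,27,28,29,30,31): 0⊕1⊕1⊕0⊕1⊕1⊕1⊕1⊕1⊕0⊕0⊕1⊕0⊕0⊕0⊕0 = 0
Syndrome s16…s1 = 01001 → error at position 9.
Flip position 9: 0010011010010100110111110010000 → 0010011000010100110111110010000

0010011000010100110111110010000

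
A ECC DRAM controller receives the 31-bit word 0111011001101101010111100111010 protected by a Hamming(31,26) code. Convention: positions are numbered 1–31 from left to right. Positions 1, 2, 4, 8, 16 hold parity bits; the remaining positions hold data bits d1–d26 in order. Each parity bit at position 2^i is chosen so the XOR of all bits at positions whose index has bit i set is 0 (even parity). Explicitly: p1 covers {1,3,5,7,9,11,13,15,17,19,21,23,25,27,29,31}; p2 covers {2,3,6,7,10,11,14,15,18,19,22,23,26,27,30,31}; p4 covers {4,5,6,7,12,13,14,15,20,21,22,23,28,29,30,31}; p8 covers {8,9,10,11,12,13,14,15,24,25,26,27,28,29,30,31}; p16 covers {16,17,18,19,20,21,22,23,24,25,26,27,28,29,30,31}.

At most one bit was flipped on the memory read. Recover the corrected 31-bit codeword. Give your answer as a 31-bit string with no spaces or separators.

0111010001101101010111100111010

s1 (pos 1,3,5,7,9,11,13,15,17,19,21,23,25,27,29,31): 0⊕1⊕0⊕1⊕0⊕1⊕1⊕0⊕0⊕0⊕1⊕1⊕0⊕1⊕0⊕0 = 1
s2 (pos 2,3,6,7,10,11,14,15,18,19,22,23,26,27,30,31): 1⊕1⊕1⊕1⊕1⊕1⊕1⊕0⊕1⊕0⊕1⊕1⊕1⊕1⊕1⊕0 = 1
s4 (pos 4,5,6,7,12,13,14,15,20,21,22,23,28,29,30,31): 1⊕0⊕1⊕1⊕0⊕1⊕1⊕0⊕1⊕1⊕1⊕1⊕1⊕0⊕1⊕0 = 1
s8 (pos 8,9,10,11,12,13,14,15,24,25,26,27,28,29,30,31): 0⊕0⊕1⊕1⊕0⊕1⊕1⊕0⊕0⊕0⊕1⊕1⊕1⊕0⊕1⊕0 = 0
s16 (pos 16,17,18,19,20,21,22,23,24,25,26,27,28,29,30,31): 1⊕0⊕1⊕0⊕1⊕1⊕1⊕1⊕0⊕0⊕1⊕1⊕1⊕0⊕1⊕0 = 0
Syndrome s16…s1 = 00111 → error at position 7.
Flip position 7: 0111011001101101010111100111010 → 0111010001101101010111100111010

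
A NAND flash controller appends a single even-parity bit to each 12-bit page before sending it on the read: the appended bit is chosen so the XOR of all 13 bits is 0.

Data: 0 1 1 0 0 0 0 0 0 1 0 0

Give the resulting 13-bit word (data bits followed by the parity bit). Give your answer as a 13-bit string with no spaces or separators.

0110000001001

XOR of the 12 data bits: 0⊕1⊕1⊕0⊕0⊕0⊕0⊕0⊕0⊕1⊕0⊕0 = 1
Parity bit = 1 (so all 13 bits XOR to 0).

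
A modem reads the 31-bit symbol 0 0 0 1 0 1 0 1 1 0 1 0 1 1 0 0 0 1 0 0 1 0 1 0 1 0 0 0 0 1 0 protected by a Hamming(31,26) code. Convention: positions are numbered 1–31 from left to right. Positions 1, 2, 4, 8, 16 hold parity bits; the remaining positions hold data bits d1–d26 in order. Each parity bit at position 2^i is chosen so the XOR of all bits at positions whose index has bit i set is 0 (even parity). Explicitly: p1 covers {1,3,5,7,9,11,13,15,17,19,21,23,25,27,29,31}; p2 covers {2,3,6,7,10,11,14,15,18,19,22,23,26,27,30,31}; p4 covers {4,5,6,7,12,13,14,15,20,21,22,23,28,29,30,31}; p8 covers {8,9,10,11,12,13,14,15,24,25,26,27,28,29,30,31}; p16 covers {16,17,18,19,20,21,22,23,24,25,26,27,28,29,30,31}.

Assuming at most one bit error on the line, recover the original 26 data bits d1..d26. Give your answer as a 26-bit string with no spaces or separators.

s1 (pos 1,3,5,7,9,11,13,15,17,19,21,23,25,27,29,31): 0⊕0⊕0⊕0⊕1⊕1⊕1⊕0⊕0⊕0⊕1⊕1⊕1⊕0⊕0⊕0 = 0
s2 (pos 2,3,6,7,10,11,14,15,18,19,22,23,26,27,30,31): 0⊕0⊕1⊕0⊕0⊕1⊕1⊕0⊕1⊕0⊕0⊕1⊕0⊕0⊕1⊕0 = 0
s4 (pos 4,5,6,7,12,13,14,15,20,21,22,23,28,29,30,31): 1⊕0⊕1⊕0⊕0⊕1⊕1⊕0⊕0⊕1⊕0⊕1⊕0⊕0⊕1⊕0 = 1
s8 (pos 8,9,10,11,12,13,14,15,24,25,26,27,28,29,30,31): 1⊕1⊕0⊕1⊕0⊕1⊕1⊕0⊕0⊕1⊕0⊕0⊕0⊕0⊕1⊕0 = 1
s16 (pos 16,17,18,19,20,21,22,23,24,25,26,27,28,29,30,31): 0⊕0⊕1⊕0⊕0⊕1⊕0⊕1⊕0⊕1⊕0⊕0⊕0⊕0⊕1⊕0 = 1
Syndrome s16…s1 = 11100 → error at position 28.
Flip position 28: 0001010110101100010010101000010 → 0001010110101100010010101001010
Read data bits from positions 3,5,6,7,9,10,11,12,13,14,15,17,18,19,20,21,22,23,24,25,26,27,28,29,30,31: 00101010110010010101001010

00101010110010010101001010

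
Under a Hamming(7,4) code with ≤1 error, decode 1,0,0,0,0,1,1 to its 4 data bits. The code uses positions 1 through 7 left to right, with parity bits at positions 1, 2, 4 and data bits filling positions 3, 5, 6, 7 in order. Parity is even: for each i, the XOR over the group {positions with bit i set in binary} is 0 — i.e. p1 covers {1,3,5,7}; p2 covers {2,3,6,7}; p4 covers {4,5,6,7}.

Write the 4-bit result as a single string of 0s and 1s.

s1 (pos 1,3,5,7): 1⊕0⊕0⊕1 = 0
s2 (pos 2,3,6,7): 0⊕0⊕1⊕1 = 0
s4 (pos 4,5,6,7): 0⊕0⊕1⊕1 = 0
Syndrome s4…s1 = 000 → no error.
Read data bits from positions 3,5,6,7: 0011

0011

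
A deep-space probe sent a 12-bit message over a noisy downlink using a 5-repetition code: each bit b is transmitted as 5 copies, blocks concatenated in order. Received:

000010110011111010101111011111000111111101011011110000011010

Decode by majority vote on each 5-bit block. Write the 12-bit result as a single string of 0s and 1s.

Block 1 (00001): 1 one → 0
Block 2 (01100): 2 ones → 0
Block 3 (11111): 5 ones → 1
Block 4 (01010): 2 ones → 0
Block 5 (11110): 4 ones → 1
Block 6 (11111): 5 ones → 1
Block 7 (00011): 2 ones → 0
Block 8 (11111): 5 ones → 1
Block 9 (01011): 3 ones → 1
Block 10 (01111): 4 ones → 1
Block 11 (00000): 0 ones → 0
Block 12 (11010): 3 ones → 1

001011011101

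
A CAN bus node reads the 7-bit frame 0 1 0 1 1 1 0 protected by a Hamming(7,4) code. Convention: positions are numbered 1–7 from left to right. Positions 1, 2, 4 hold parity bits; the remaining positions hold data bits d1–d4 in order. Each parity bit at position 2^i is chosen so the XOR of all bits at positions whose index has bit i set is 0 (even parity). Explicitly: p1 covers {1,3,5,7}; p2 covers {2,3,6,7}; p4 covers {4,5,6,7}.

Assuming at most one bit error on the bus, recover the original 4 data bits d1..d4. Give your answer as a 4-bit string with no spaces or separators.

0010

s1 (pos 1,3,5,7): 0⊕0⊕1⊕0 = 1
s2 (pos 2,3,6,7): 1⊕0⊕1⊕0 = 0
s4 (pos 4,5,6,7): 1⊕1⊕1⊕0 = 1
Syndrome s4…s1 = 101 → error at position 5.
Flip position 5: 0101110 → 0101010
Read data bits from positions 3,5,6,7: 0010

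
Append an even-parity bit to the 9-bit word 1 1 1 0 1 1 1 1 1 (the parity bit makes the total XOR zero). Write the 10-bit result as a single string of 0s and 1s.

1110111110

XOR of the 9 data bits: 1⊕1⊕1⊕0⊕1⊕1⊕1⊕1⊕1 = 0
Parity bit = 0 (so all 10 bits XOR to 0).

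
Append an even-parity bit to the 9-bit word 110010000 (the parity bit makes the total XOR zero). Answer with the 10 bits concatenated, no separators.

1100100001

XOR of the 9 data bits: 1⊕1⊕0⊕0⊕1⊕0⊕0⊕0⊕0 = 1
Parity bit = 1 (so all 10 bits XOR to 0).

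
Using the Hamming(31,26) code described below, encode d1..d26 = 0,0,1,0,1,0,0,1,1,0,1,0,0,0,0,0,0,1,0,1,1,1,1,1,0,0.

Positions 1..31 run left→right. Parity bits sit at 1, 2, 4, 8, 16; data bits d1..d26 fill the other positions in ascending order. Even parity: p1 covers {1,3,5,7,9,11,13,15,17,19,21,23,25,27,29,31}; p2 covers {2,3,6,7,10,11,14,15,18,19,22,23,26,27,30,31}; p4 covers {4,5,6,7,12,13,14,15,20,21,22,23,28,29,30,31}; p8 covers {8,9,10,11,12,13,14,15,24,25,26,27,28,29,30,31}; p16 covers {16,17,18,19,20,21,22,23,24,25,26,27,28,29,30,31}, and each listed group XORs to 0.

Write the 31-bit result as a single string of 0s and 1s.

Place data at non-parity positions: p1 p2 0 p4 0 1 0 p8 1 0 0 1 1 0 1 p16 0 0 0 0 0 0 1 0 1 1 1 1 1 0 0
p1 (pos 1,3,5,7,9,11,13,15,17,19,21,23,25,27,29,31): XOR of data positions = 0⊕0⊕0⊕1⊕0⊕1⊕1⊕0⊕0⊕0⊕1⊕1⊕1⊕1⊕0 = 1
p2 (pos 2,3,6,7,10,11,14,15,18,19,22,23,26,27,30,31): XOR of data positions = 0⊕1⊕0⊕0⊕0⊕0⊕1⊕0⊕0⊕0⊕1⊕1⊕1⊕0⊕0 = 1
p4 (pos 4,5,6,7,12,13,14,15,20,21,22,23,28,29,30,31): XOR of data positions = 0⊕1⊕0⊕1⊕1⊕0⊕1⊕0⊕0⊕0⊕1⊕1⊕1⊕0⊕0 = 1
p8 (pos 8,9,10,11,12,13,14,15,24,25,26,27,28,29,30,31): XOR of data positions = 1⊕0⊕0⊕1⊕1⊕0⊕1⊕0⊕1⊕1⊕1⊕1⊕1⊕0⊕0 = 1
p16 (pos 16,17,18,19,20,21,22,23,24,25,26,27,28,29,30,31): XOR of data positions = 0⊕0⊕0⊕0⊕0⊕0⊕1⊕0⊕1⊕1⊕1⊕1⊕1⊕0⊕0 = 0
Codeword: 1101010110011010000000101111100

1101010110011010000000101111100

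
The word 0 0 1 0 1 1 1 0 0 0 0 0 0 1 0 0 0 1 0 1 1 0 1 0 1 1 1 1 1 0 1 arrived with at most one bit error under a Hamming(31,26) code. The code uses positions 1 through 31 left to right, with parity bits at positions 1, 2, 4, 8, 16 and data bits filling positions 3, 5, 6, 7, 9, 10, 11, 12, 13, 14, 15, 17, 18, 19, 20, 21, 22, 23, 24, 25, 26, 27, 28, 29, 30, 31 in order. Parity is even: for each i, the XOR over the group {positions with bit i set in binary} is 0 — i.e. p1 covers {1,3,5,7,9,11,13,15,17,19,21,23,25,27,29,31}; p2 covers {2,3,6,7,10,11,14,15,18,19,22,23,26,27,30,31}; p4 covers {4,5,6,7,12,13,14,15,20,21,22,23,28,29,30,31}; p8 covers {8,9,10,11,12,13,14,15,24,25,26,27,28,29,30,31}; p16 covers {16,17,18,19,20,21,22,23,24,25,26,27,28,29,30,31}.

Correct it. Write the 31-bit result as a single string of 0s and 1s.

0010111000100100010110101111101

s1 (pos 1,3,5,7,9,11,13,15,17,19,21,23,25,27,29,31): 0⊕1⊕1⊕1⊕0⊕0⊕0⊕0⊕0⊕0⊕1⊕1⊕1⊕1⊕1⊕1 = 1
s2 (pos 2,3,6,7,10,11,14,15,18,19,22,23,26,27,30,31): 0⊕1⊕1⊕1⊕0⊕0⊕1⊕0⊕1⊕0⊕0⊕1⊕1⊕1⊕0⊕1 = 1
s4 (pos 4,5,6,7,12,13,14,15,20,21,22,23,28,29,30,31): 0⊕1⊕1⊕1⊕0⊕0⊕1⊕0⊕1⊕1⊕0⊕1⊕1⊕1⊕0⊕1 = 0
s8 (pos 8,9,10,11,12,13,14,15,24,25,26,27,28,29,30,31): 0⊕0⊕0⊕0⊕0⊕0⊕1⊕0⊕0⊕1⊕1⊕1⊕1⊕1⊕0⊕1 = 1
s16 (pos 16,17,18,19,20,21,22,23,24,25,26,27,28,29,30,31): 0⊕0⊕1⊕0⊕1⊕1⊕0⊕1⊕0⊕1⊕1⊕1⊕1⊕1⊕0⊕1 = 0
Syndrome s16…s1 = 01011 → error at position 11.
Flip position 11: 0010111000000100010110101111101 → 0010111000100100010110101111101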